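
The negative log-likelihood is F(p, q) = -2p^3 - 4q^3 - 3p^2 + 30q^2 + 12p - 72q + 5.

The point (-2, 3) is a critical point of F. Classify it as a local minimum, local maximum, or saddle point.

The mixed partial ∂²F/∂p∂q is 0, so the Hessian at any point is diag(F_pp, F_qq) = diag(-6(2p + 1), 12(-2q + 5)).
At (-2, 3): H = diag(18, -12).
The eigenvalues have opposite signs, so H is indefinite: a saddle point.

saddle point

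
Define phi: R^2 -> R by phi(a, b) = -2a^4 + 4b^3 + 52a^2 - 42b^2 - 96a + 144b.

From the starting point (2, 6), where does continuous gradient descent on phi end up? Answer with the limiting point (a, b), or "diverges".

phi is separable, so gradient descent decouples: a follows -∂phi/∂a, b follows -∂phi/∂b.
∂phi/∂a = -8(a - 3)(a - 1)(a + 4); at a=2 this is 48, so a decreases.
∂phi/∂b = 12(b - 4)(b - 3); at b=6 this is 72, so b decreases.
a converges to its nearest critical value 1 (a local min of the a-part); b converges to 4. The iterate converges to (1, 4).

(1, 4)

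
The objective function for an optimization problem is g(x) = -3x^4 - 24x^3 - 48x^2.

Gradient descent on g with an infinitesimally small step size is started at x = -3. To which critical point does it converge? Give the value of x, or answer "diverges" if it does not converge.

g'(x) = -12x(x + 2)(x + 4), so g'(-3) = -36.
Gradient descent moves in the -g' direction, i.e. x is increasing.
The nearest critical point in that direction is x = -2, where g'' = 48 > 0 (a local minimum). The iterate converges there.

-2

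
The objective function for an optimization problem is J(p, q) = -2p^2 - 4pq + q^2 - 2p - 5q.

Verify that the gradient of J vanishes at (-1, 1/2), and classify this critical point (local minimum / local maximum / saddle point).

saddle point

∇J = (-4p - 4q - 2, -4p + 2q - 5); substituting (-1, 1/2) gives ∇J = (0, 0), so (-1, 1/2) is indeed a critical point.
The Hessian of J is constant: H = [[-4, -4], [-4, 2]].
det(H) = (-4)·2 − (-4)² = -24.
Since det(H) < 0, H is indefinite and the critical point is a saddle point.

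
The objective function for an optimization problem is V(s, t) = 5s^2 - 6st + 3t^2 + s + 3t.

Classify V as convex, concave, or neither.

convex

V is quadratic, so its Hessian is the constant matrix H = [[10, -6], [-6, 6]].
det(H) = 24, tr(H) = 16.
det(H) > 0 and tr(H) > 0, so H is positive definite everywhere: convex.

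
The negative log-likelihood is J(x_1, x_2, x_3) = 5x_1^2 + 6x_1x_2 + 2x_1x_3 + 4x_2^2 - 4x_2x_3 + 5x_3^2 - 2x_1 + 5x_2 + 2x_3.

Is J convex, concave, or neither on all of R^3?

J is quadratic, so its Hessian is the constant matrix H = [[10, 6, 2], [6, 8, -4], [2, -4, 10]].
Leading principal minors: 10, 44, 152.
All positive ⇒ H ≻ 0 ⇒ convex.

convex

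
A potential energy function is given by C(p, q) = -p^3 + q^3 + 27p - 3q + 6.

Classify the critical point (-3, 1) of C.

local minimum

The mixed partial ∂²C/∂p∂q is 0, so the Hessian at any point is diag(C_pp, C_qq) = diag(-6p, 6q).
At (-3, 1): H = diag(18, 6).
Both eigenvalues are positive, so H is positive definite: a local minimum.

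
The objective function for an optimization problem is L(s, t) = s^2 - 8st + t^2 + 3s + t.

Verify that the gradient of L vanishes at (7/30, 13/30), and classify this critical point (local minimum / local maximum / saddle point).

saddle point

∇L = (2s - 8t + 3, -8s + 2t + 1); substituting (7/30, 13/30) gives ∇L = (0, 0), so (7/30, 13/30) is indeed a critical point.
The Hessian of L is constant: H = [[2, -8], [-8, 2]].
det(H) = 2·2 − (-8)² = -60.
Since det(H) < 0, H is indefinite and the critical point is a saddle point.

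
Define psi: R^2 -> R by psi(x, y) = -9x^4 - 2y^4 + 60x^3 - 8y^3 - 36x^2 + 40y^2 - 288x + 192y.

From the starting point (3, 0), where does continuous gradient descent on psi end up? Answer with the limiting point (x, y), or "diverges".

psi is separable, so gradient descent decouples: x follows -∂psi/∂x, y follows -∂psi/∂y.
∂psi/∂x = -36(x - 4)(x - 2)(x + 1); at x=3 this is 144, so x decreases.
∂psi/∂y = -8(y - 3)(y + 2)(y + 4); at y=0 this is 192, so y decreases.
x converges to its nearest critical value 2 (a local min of the x-part); y converges to -2. The iterate converges to (2, -2).

(2, -2)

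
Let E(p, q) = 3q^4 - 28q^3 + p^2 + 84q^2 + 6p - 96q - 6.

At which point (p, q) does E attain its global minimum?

E(p,q) separates as A(p) + B(q) − 6, so its minimum is min A + min B − 6.
A'(p) = 2p + 6 vanishes at p ∈ {-3}; B'(q) = 12(q - 4)(q - 2)(q - 1) vanishes at q ∈ {1, 2, 4}.
Local minima of A (where A''>0): A(-3)=-9. Local minima of B: B(1)=-37, B(4)=-64.
So the global minimum of E is A(-3) + B(4) − 6 = -9 − 64 − 6 = -79, attained at (-3, 4).

(-3, 4)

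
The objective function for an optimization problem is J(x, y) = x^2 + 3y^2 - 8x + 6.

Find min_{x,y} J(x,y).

J(x,y) separates as P(x) + Q(y) + 6, so its minimum is min P + min Q + 6.
P'(x) = 2x - 8 vanishes at x ∈ {4}; Q'(y) = 6y vanishes at y ∈ {0}.
Local minima of P (where P''>0): P(4)=-16. Local minima of Q: Q(0)=0.
So the global minimum of J is P(4) + Q(0) + 6 = -16 + 0 + 6 = -10, attained at (4, 0).

-10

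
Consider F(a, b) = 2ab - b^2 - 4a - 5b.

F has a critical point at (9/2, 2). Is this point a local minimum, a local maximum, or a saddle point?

The Hessian of F is constant: H = [[0, 2], [2, -2]].
det(H) = 0·(-2) − 2² = -4.
Since det(H) < 0, H is indefinite and the critical point is a saddle point.

saddle point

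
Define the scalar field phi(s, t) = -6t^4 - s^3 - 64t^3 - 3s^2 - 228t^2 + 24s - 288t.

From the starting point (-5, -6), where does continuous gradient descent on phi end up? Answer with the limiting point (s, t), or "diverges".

diverges

phi is separable, so gradient descent decouples: s follows -∂phi/∂s, t follows -∂phi/∂t.
∂phi/∂s = -3(s - 2)(s + 4); at s=-5 this is -21, so s increases.
∂phi/∂t = -24(t + 1)(t + 3)(t + 4); at t=-6 this is 720, so t decreases.
The t-coordinate has no critical point in that direction and runs off to infinity.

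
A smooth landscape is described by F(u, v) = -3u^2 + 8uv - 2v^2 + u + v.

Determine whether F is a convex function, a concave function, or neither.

F is quadratic, so its Hessian is the constant matrix H = [[-6, 8], [8, -4]].
det(H) = -40, tr(H) = -10.
det(H) < 0, so H is indefinite: neither convex nor concave.

neither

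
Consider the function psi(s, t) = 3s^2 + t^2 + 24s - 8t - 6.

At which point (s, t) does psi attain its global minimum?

psi(s,t) separates as P(s) + Q(t) − 6, so its minimum is min P + min Q − 6.
P'(s) = 6s + 24 vanishes at s ∈ {-4}; Q'(t) = 2(t - 4) vanishes at t ∈ {4}.
Local minima of P (where P''>0): P(-4)=-48. Local minima of Q: Q(4)=-16.
So the global minimum of psi is P(-4) + Q(4) − 6 = -48 − 16 − 6 = -70, attained at (-4, 4).

(-4, 4)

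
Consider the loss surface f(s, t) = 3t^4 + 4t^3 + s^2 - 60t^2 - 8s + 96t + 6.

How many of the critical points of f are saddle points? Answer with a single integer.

f separates as a function of s plus a function of t, so ∇f=0 decouples.
∂f/∂s = 2(s - 4) = 0 at s ∈ {4}; ∂f/∂t = 12(t - 2)(t - 1)(t + 4) = 0 at t ∈ {-4, 1, 2}.
The Hessian is diagonal: diag(f_ss, f_tt). Second derivatives: f_ss(4)=2; f_tt(-4)=360, f_tt(1)=-60, f_tt(2)=72.
Saddle points occur where the two diagonal entries have opposite signs: (4, 1). Count: 1.

1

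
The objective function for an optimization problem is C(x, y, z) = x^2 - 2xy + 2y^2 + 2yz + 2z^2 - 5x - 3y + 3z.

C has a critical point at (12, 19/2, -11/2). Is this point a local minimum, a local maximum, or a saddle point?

local minimum

The Hessian is constant: H = [[2, -2, 0], [-2, 4, 2], [0, 2, 4]].
Leading principal minors: Δ₁ = 2, Δ₂ = 4, Δ₃ = 8.
All leading minors are positive, so H is positive definite: a local minimum.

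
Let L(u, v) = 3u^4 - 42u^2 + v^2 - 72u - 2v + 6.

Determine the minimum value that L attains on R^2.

-346

L(u,v) separates as P(u) + Q(v) + 6, so its minimum is min P + min Q + 6.
P'(u) = 12(u - 3)(u + 1)(u + 2) vanishes at u ∈ {-2, -1, 3}; Q'(v) = 2v - 2 vanishes at v ∈ {1}.
Local minima of P (where P''>0): P(-2)=24, P(3)=-351. Local minima of Q: Q(1)=-1.
So the global minimum of L is P(3) + Q(1) + 6 = -351 − 1 + 6 = -346, attained at (3, 1).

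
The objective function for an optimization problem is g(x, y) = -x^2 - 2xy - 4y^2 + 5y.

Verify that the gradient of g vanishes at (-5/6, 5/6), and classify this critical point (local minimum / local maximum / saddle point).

local maximum

∇g = (-2x - 2y, -2x - 8y + 5); substituting (-5/6, 5/6) gives ∇g = (0, 0), so (-5/6, 5/6) is indeed a critical point.
The Hessian of g is constant: H = [[-2, -2], [-2, -8]].
det(H) = (-2)·(-8) − (-2)² = 12.
det(H) > 0 and tr(H) = -10 < 0, so H is negative definite and the point is a local maximum.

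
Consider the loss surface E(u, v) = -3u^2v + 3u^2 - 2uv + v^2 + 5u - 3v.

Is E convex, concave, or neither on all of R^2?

The term -3u^2v is cubic, so the Hessian is not constant.
∂²E/∂u² = -6v + 6, which takes both signs as v varies (negative for sufficiently large v). A diagonal entry of the Hessian changing sign means the Hessian is neither positive- nor negative-semidefinite on all of R^2.

neither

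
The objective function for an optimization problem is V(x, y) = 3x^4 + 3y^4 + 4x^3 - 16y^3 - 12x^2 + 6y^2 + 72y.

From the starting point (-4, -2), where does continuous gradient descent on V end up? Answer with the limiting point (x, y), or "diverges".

(-2, -1)

V is separable, so gradient descent decouples: x follows -∂V/∂x, y follows -∂V/∂y.
∂V/∂x = 12x(x - 1)(x + 2); at x=-4 this is -480, so x increases.
∂V/∂y = 12(y - 3)(y - 2)(y + 1); at y=-2 this is -240, so y increases.
x converges to its nearest critical value -2 (a local min of the x-part); y converges to -1. The iterate converges to (-2, -1).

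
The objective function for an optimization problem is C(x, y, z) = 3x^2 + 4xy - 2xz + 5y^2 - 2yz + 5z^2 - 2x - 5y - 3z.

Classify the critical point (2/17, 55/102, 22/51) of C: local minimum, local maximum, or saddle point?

The Hessian is constant: H = [[6, 4, -2], [4, 10, -2], [-2, -2, 10]].
Leading principal minors: Δ₁ = 6, Δ₂ = 44, Δ₃ = 408.
All leading minors are positive, so H is positive definite: a local minimum.

local minimum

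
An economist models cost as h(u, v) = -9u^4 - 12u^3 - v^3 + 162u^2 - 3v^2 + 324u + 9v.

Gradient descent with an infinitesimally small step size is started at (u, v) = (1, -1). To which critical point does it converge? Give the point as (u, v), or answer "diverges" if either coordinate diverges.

h is separable, so gradient descent decouples: u follows -∂h/∂u, v follows -∂h/∂v.
∂h/∂u = -36(u - 3)(u + 1)(u + 3); at u=1 this is 576, so u decreases.
∂h/∂v = -3(v - 1)(v + 3); at v=-1 this is 12, so v decreases.
u converges to its nearest critical value -1 (a local min of the u-part); v converges to -3. The iterate converges to (-1, -3).

(-1, -3)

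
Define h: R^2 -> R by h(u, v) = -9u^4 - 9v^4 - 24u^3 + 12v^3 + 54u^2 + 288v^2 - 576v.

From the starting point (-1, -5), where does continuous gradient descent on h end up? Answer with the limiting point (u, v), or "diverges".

h is separable, so gradient descent decouples: u follows -∂h/∂u, v follows -∂h/∂v.
∂h/∂u = -36u(u - 1)(u + 3); at u=-1 this is -144, so u increases.
∂h/∂v = -36(v - 4)(v - 1)(v + 4); at v=-5 this is 1944, so v decreases.
The v-coordinate has no critical point in that direction and runs off to infinity.

diverges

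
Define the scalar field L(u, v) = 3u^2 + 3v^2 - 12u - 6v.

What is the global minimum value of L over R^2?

-15

L(u,v) separates as P(u) + Q(v), so its minimum is min P + min Q.
P'(u) = 6u - 12 vanishes at u ∈ {2}; Q'(v) = 6v - 6 vanishes at v ∈ {1}.
Local minima of P (where P''>0): P(2)=-12. Local minima of Q: Q(1)=-3.
So the global minimum of L is P(2) + Q(1) = -12 − 3 = -15, attained at (2, 1).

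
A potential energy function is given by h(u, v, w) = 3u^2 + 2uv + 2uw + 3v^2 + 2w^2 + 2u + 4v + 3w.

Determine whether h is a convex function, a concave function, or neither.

convex

h is quadratic, so its Hessian is the constant matrix H = [[6, 2, 2], [2, 6, 0], [2, 0, 4]].
Leading principal minors: 6, 32, 104.
All positive ⇒ H ≻ 0 ⇒ convex.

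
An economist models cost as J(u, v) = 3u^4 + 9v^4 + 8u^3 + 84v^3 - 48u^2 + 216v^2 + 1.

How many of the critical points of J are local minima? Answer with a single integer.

4

J separates as a function of u plus a function of v, so ∇J=0 decouples.
∂J/∂u = 12u(u - 2)(u + 4) = 0 at u ∈ {-4, 0, 2}; ∂J/∂v = 36v(v + 3)(v + 4) = 0 at v ∈ {-4, -3, 0}.
The Hessian is diagonal: diag(J_uu, J_vv). Second derivatives: J_uu(-4)=288, J_uu(0)=-96, J_uu(2)=144; J_vv(-4)=144, J_vv(-3)=-108, J_vv(0)=432.
Local minima occur where both diagonal entries positive: (-4, -4), (-4, 0), (2, -4), (2, 0). Count: 4.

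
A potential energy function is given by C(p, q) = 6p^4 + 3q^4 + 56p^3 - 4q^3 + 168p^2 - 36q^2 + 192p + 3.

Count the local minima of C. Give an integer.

C separates as a function of p plus a function of q, so ∇C=0 decouples.
∂C/∂p = 24(p + 1)(p + 2)(p + 4) = 0 at p ∈ {-4, -2, -1}; ∂C/∂q = 12q(q - 3)(q + 2) = 0 at q ∈ {-2, 0, 3}.
The Hessian is diagonal: diag(C_pp, C_qq). Second derivatives: C_pp(-4)=144, C_pp(-2)=-48, C_pp(-1)=72; C_qq(-2)=120, C_qq(0)=-72, C_qq(3)=180.
Local minima occur where both diagonal entries positive: (-4, -2), (-4, 3), (-1, -2), (-1, 3). Count: 4.

4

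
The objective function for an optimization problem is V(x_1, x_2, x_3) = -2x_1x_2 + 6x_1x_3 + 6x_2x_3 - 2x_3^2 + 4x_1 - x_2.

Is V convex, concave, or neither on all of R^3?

neither

V is quadratic, so its Hessian is the constant matrix H = [[0, -2, 6], [-2, 0, 6], [6, 6, -4]].
Leading principal minors: 0, -4, -128.
Neither pattern holds ⇒ H is indefinite ⇒ neither convex nor concave.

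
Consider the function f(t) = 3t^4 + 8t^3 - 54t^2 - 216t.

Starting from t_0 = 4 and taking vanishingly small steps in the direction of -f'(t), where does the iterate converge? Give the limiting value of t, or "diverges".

f'(t) = 12(t - 3)(t + 2)(t + 3), so f'(4) = 504.
Gradient descent moves in the -f' direction, i.e. t is decreasing.
The nearest critical point in that direction is t = 3, where f'' = 360 > 0 (a local minimum). The iterate converges there.

3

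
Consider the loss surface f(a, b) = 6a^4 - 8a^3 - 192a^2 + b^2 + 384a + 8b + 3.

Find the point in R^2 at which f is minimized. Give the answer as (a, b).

(-4, -4)

f(a,b) separates as P(a) + Q(b) + 3, so its minimum is min P + min Q + 3.
P'(a) = 24(a - 4)(a - 1)(a + 4) vanishes at a ∈ {-4, 1, 4}; Q'(b) = 2b + 8 vanishes at b ∈ {-4}.
Local minima of P (where P''>0): P(-4)=-2560, P(4)=-512. Local minima of Q: Q(-4)=-16.
So the global minimum of f is P(-4) + Q(-4) + 3 = -2560 − 16 + 3 = -2573, attained at (-4, -4).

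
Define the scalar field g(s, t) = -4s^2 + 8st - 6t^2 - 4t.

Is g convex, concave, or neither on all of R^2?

concave

g is quadratic, so its Hessian is the constant matrix H = [[-8, 8], [8, -12]].
det(H) = 32, tr(H) = -20.
det(H) > 0 and tr(H) < 0, so H is negative definite everywhere: concave.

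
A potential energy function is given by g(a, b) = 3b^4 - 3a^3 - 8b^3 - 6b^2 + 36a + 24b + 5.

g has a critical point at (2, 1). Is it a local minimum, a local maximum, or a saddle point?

local maximum

The mixed partial ∂²g/∂a∂b is 0, so the Hessian at any point is diag(g_aa, g_bb) = diag(-18a, 12(3b^2 - 4b - 1)).
At (2, 1): H = diag(-36, -24).
Both eigenvalues are negative, so H is negative definite: a local maximum.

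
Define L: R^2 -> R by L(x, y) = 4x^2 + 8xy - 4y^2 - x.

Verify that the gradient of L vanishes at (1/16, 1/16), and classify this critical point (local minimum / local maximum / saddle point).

∇L = (8x + 8y - 1, 8x - 8y); substituting (1/16, 1/16) gives ∇L = (0, 0), so (1/16, 1/16) is indeed a critical point.
The Hessian of L is constant: H = [[8, 8], [8, -8]].
det(H) = 8·(-8) − 8² = -128.
Since det(H) < 0, H is indefinite and the critical point is a saddle point.

saddle point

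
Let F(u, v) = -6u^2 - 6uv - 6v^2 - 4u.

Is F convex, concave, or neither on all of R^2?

F is quadratic, so its Hessian is the constant matrix H = [[-12, -6], [-6, -12]].
det(H) = 108, tr(H) = -24.
det(H) > 0 and tr(H) < 0, so H is negative definite everywhere: concave.

concave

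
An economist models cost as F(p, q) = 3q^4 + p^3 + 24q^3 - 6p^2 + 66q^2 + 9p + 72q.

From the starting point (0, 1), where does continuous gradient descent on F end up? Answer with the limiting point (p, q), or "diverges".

diverges

F is separable, so gradient descent decouples: p follows -∂F/∂p, q follows -∂F/∂q.
∂F/∂p = 3(p - 3)(p - 1); at p=0 this is 9, so p decreases.
∂F/∂q = 12(q + 1)(q + 2)(q + 3); at q=1 this is 288, so q decreases.
The p-coordinate has no critical point in that direction and runs off to infinity.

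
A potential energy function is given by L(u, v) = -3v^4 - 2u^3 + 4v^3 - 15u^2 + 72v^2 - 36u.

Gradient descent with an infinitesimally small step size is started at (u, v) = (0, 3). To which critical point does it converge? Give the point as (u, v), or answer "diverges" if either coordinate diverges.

L is separable, so gradient descent decouples: u follows -∂L/∂u, v follows -∂L/∂v.
∂L/∂u = -6(u + 2)(u + 3); at u=0 this is -36, so u increases.
∂L/∂v = -12v(v - 4)(v + 3); at v=3 this is 216, so v decreases.
The u-coordinate has no critical point in that direction and runs off to infinity.

diverges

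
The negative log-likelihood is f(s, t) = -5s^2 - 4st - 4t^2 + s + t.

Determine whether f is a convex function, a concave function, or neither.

concave

f is quadratic, so its Hessian is the constant matrix H = [[-10, -4], [-4, -8]].
det(H) = 64, tr(H) = -18.
det(H) > 0 and tr(H) < 0, so H is negative definite everywhere: concave.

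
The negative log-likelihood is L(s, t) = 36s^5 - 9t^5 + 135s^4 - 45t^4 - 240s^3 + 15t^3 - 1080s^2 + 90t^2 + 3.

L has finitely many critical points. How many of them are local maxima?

L separates as a function of s plus a function of t, so ∇L=0 decouples.
∂L/∂s = 180s(s - 2)(s + 2)(s + 3) = 0 at s ∈ {-3, -2, 0, 2}; ∂L/∂t = -45t(t - 1)(t + 1)(t + 4) = 0 at t ∈ {-4, -1, 0, 1}.
The Hessian is diagonal: diag(L_ss, L_tt). Second derivatives: L_ss(-3)=-2700, L_ss(-2)=1440, L_ss(0)=-2160, L_ss(2)=7200; L_tt(-4)=2700, L_tt(-1)=-270, L_tt(0)=180, L_tt(1)=-450.
Local maxima occur where both diagonal entries negative: (-3, -1), (-3, 1), (0, -1), (0, 1). Count: 4.

4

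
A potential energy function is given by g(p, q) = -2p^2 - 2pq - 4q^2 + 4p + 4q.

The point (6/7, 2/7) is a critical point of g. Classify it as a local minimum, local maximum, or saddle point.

The Hessian of g is constant: H = [[-4, -2], [-2, -8]].
det(H) = (-4)·(-8) − (-2)² = 28.
det(H) > 0 and tr(H) = -12 < 0, so H is negative definite and the point is a local maximum.

local maximum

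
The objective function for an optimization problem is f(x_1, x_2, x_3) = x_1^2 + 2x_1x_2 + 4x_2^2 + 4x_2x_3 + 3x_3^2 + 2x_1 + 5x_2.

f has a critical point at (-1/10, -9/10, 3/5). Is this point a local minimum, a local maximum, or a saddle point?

local minimum

The Hessian is constant: H = [[2, 2, 0], [2, 8, 4], [0, 4, 6]].
Leading principal minors: Δ₁ = 2, Δ₂ = 12, Δ₃ = 40.
All leading minors are positive, so H is positive definite: a local minimum.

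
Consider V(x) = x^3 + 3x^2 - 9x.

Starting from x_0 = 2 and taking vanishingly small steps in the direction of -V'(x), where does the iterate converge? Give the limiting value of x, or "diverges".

1

V'(x) = 3(x - 1)(x + 3), so V'(2) = 15.
Gradient descent moves in the -V' direction, i.e. x is decreasing.
The nearest critical point in that direction is x = 1, where V'' = 12 > 0 (a local minimum). The iterate converges there.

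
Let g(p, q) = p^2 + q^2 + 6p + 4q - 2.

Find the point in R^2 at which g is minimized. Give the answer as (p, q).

g(p,q) separates as A(p) + B(q) − 2, so its minimum is min A + min B − 2.
A'(p) = 2p + 6 vanishes at p ∈ {-3}; B'(q) = 2q + 4 vanishes at q ∈ {-2}.
Local minima of A (where A''>0): A(-3)=-9. Local minima of B: B(-2)=-4.
So the global minimum of g is A(-3) + B(-2) − 2 = -9 − 4 − 2 = -15, attained at (-3, -2).

(-3, -2)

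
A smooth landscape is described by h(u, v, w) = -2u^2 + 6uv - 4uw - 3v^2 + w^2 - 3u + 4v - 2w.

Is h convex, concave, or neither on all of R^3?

h is quadratic, so its Hessian is the constant matrix H = [[-4, 6, -4], [6, -6, 0], [-4, 0, 2]].
Leading principal minors: -4, -12, 72.
Neither pattern holds ⇒ H is indefinite ⇒ neither convex nor concave.

neither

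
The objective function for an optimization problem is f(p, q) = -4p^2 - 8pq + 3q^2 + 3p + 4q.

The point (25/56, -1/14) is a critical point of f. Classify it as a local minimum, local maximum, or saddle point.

saddle point

The Hessian of f is constant: H = [[-8, -8], [-8, 6]].
det(H) = (-8)·6 − (-8)² = -112.
Since det(H) < 0, H is indefinite and the critical point is a saddle point.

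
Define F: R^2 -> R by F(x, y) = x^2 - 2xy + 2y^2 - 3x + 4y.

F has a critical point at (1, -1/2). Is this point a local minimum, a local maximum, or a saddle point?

The Hessian of F is constant: H = [[2, -2], [-2, 4]].
det(H) = 2·4 − (-2)² = 4.
det(H) > 0 and tr(H) = 6 > 0, so H is positive definite and the point is a local minimum.

local minimum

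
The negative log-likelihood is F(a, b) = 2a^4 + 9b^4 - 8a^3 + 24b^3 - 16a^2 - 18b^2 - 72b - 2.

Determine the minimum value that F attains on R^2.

-315

F(a,b) separates as P(a) + Q(b) − 2, so its minimum is min P + min Q − 2.
P'(a) = 8a(a - 4)(a + 1) vanishes at a ∈ {-1, 0, 4}; Q'(b) = 36(b - 1)(b + 1)(b + 2) vanishes at b ∈ {-2, -1, 1}.
Local minima of P (where P''>0): P(-1)=-6, P(4)=-256. Local minima of Q: Q(-2)=24, Q(1)=-57.
So the global minimum of F is P(4) + Q(1) − 2 = -256 − 57 − 2 = -315, attained at (4, 1).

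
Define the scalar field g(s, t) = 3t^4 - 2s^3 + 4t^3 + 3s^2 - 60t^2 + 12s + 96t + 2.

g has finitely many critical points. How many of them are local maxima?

1

g separates as a function of s plus a function of t, so ∇g=0 decouples.
∂g/∂s = -6(s - 2)(s + 1) = 0 at s ∈ {-1, 2}; ∂g/∂t = 12(t - 2)(t - 1)(t + 4) = 0 at t ∈ {-4, 1, 2}.
The Hessian is diagonal: diag(g_ss, g_tt). Second derivatives: g_ss(-1)=18, g_ss(2)=-18; g_tt(-4)=360, g_tt(1)=-60, g_tt(2)=72.
Local maxima occur where both diagonal entries negative: (2, 1). Count: 1.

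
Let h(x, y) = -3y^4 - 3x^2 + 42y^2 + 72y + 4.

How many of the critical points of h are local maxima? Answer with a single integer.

2

h separates as a function of x plus a function of y, so ∇h=0 decouples.
∂h/∂x = -6x = 0 at x ∈ {0}; ∂h/∂y = -12(y - 3)(y + 1)(y + 2) = 0 at y ∈ {-2, -1, 3}.
The Hessian is diagonal: diag(h_xx, h_yy). Second derivatives: h_xx(0)=-6; h_yy(-2)=-60, h_yy(-1)=48, h_yy(3)=-240.
Local maxima occur where both diagonal entries negative: (0, -2), (0, 3). Count: 2.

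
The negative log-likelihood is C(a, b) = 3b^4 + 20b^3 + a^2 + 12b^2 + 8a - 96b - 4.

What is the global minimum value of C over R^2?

C(a,b) separates as P(a) + Q(b) − 4, so its minimum is min P + min Q − 4.
P'(a) = 2a + 8 vanishes at a ∈ {-4}; Q'(b) = 12(b - 1)(b + 2)(b + 4) vanishes at b ∈ {-4, -2, 1}.
Local minima of P (where P''>0): P(-4)=-16. Local minima of Q: Q(-4)=64, Q(1)=-61.
So the global minimum of C is P(-4) + Q(1) − 4 = -16 − 61 − 4 = -81, attained at (-4, 1).

-81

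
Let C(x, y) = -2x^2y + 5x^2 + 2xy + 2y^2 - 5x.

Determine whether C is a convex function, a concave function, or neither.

neither

The term -2x^2y is cubic, so the Hessian is not constant.
∂²C/∂x² = -4y + 10, which takes both signs as y varies (negative for sufficiently large y). A diagonal entry of the Hessian changing sign means the Hessian is neither positive- nor negative-semidefinite on all of R^2.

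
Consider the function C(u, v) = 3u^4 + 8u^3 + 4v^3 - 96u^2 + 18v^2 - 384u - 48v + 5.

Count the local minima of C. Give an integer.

C separates as a function of u plus a function of v, so ∇C=0 decouples.
∂C/∂u = 12(u - 4)(u + 2)(u + 4) = 0 at u ∈ {-4, -2, 4}; ∂C/∂v = 12(v - 1)(v + 4) = 0 at v ∈ {-4, 1}.
The Hessian is diagonal: diag(C_uu, C_vv). Second derivatives: C_uu(-4)=192, C_uu(-2)=-144, C_uu(4)=576; C_vv(-4)=-60, C_vv(1)=60.
Local minima occur where both diagonal entries positive: (-4, 1), (4, 1). Count: 2.

2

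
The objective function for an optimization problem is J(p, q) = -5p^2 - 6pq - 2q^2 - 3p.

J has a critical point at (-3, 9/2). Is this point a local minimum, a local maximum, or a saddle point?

The Hessian of J is constant: H = [[-10, -6], [-6, -4]].
det(H) = (-10)·(-4) − (-6)² = 4.
det(H) > 0 and tr(H) = -14 < 0, so H is negative definite and the point is a local maximum.

local maximum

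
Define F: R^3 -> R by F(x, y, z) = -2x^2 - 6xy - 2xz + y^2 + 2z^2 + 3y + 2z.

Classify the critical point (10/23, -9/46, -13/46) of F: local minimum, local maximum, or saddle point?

saddle point

The Hessian is constant: H = [[-4, -6, -2], [-6, 2, 0], [-2, 0, 4]].
Leading principal minors: Δ₁ = -4, Δ₂ = -44, Δ₃ = -184.
The minors fit neither the all-positive nor the alternating-sign pattern, so H is indefinite: a saddle point.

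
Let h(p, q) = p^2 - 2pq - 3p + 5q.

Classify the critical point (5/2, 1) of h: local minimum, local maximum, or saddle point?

saddle point

The Hessian of h is constant: H = [[2, -2], [-2, 0]].
det(H) = 2·0 − (-2)² = -4.
Since det(H) < 0, H is indefinite and the critical point is a saddle point.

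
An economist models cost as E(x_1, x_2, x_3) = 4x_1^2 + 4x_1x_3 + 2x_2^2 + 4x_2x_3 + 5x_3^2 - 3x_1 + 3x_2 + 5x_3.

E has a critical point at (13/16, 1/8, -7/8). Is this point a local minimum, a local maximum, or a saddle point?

The Hessian is constant: H = [[8, 0, 4], [0, 4, 4], [4, 4, 10]].
Leading principal minors: Δ₁ = 8, Δ₂ = 32, Δ₃ = 128.
All leading minors are positive, so H is positive definite: a local minimum.

local minimum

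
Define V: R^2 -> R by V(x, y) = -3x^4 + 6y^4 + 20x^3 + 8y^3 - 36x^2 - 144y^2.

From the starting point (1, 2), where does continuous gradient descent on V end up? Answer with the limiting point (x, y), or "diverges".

V is separable, so gradient descent decouples: x follows -∂V/∂x, y follows -∂V/∂y.
∂V/∂x = -12x(x - 3)(x - 2); at x=1 this is -24, so x increases.
∂V/∂y = 24y(y - 3)(y + 4); at y=2 this is -288, so y increases.
x converges to its nearest critical value 2 (a local min of the x-part); y converges to 3. The iterate converges to (2, 3).

(2, 3)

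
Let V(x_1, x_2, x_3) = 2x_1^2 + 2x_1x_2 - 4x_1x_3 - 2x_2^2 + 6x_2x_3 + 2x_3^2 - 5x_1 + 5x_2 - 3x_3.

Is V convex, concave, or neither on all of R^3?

neither

V is quadratic, so its Hessian is the constant matrix H = [[4, 2, -4], [2, -4, 6], [-4, 6, 4]].
Leading principal minors: 4, -20, -256.
Neither pattern holds ⇒ H is indefinite ⇒ neither convex nor concave.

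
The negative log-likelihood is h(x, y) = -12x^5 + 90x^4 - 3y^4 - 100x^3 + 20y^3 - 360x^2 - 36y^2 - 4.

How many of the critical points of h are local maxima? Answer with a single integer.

h separates as a function of x plus a function of y, so ∇h=0 decouples.
∂h/∂x = -60x(x - 4)(x - 3)(x + 1) = 0 at x ∈ {-1, 0, 3, 4}; ∂h/∂y = -12y(y - 3)(y - 2) = 0 at y ∈ {0, 2, 3}.
The Hessian is diagonal: diag(h_xx, h_yy). Second derivatives: h_xx(-1)=1200, h_xx(0)=-720, h_xx(3)=720, h_xx(4)=-1200; h_yy(0)=-72, h_yy(2)=24, h_yy(3)=-36.
Local maxima occur where both diagonal entries negative: (0, 0), (0, 3), (4, 0), (4, 3). Count: 4.

4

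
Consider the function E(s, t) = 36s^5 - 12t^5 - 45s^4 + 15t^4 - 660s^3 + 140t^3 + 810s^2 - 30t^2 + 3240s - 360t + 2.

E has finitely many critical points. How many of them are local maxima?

E separates as a function of s plus a function of t, so ∇E=0 decouples.
∂E/∂s = 180(s - 3)(s - 2)(s + 1)(s + 3) = 0 at s ∈ {-3, -1, 2, 3}; ∂E/∂t = -60(t - 3)(t - 1)(t + 1)(t + 2) = 0 at t ∈ {-2, -1, 1, 3}.
The Hessian is diagonal: diag(E_ss, E_tt). Second derivatives: E_ss(-3)=-10800, E_ss(-1)=4320, E_ss(2)=-2700, E_ss(3)=4320; E_tt(-2)=900, E_tt(-1)=-480, E_tt(1)=720, E_tt(3)=-2400.
Local maxima occur where both diagonal entries negative: (-3, -1), (-3, 3), (2, -1), (2, 3). Count: 4.

4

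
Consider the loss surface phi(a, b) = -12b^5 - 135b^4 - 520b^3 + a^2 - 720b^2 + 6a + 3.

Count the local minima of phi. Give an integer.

2

phi separates as a function of a plus a function of b, so ∇phi=0 decouples.
∂phi/∂a = 2(a + 3) = 0 at a ∈ {-3}; ∂phi/∂b = -60b(b + 2)(b + 3)(b + 4) = 0 at b ∈ {-4, -3, -2, 0}.
The Hessian is diagonal: diag(phi_aa, phi_bb). Second derivatives: phi_aa(-3)=2; phi_bb(-4)=480, phi_bb(-3)=-180, phi_bb(-2)=240, phi_bb(0)=-1440.
Local minima occur where both diagonal entries positive: (-3, -4), (-3, -2). Count: 2.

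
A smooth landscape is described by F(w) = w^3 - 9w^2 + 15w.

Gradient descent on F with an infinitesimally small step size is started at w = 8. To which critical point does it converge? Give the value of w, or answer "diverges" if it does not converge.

F'(w) = 3(w - 5)(w - 1), so F'(8) = 63.
Gradient descent moves in the -F' direction, i.e. w is decreasing.
The nearest critical point in that direction is w = 5, where F'' = 12 > 0 (a local minimum). The iterate converges there.

5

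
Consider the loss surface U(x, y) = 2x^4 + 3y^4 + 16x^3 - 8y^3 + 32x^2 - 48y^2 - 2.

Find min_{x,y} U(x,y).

-514

U(x,y) separates as P(x) + Q(y) − 2, so its minimum is min P + min Q − 2.
P'(x) = 8x(x + 2)(x + 4) vanishes at x ∈ {-4, -2, 0}; Q'(y) = 12y(y - 4)(y + 2) vanishes at y ∈ {-2, 0, 4}.
Local minima of P (where P''>0): P(-4)=0, P(0)=0. Local minima of Q: Q(-2)=-80, Q(4)=-512.
So the global minimum of U is P(-4) + Q(4) − 2 = 0 − 512 − 2 = -514, attained at (-4, 4).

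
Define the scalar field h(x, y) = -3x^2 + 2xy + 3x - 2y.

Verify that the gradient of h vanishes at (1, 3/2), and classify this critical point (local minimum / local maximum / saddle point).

saddle point

∇h = (-6x + 2y + 3, 2x - 2); substituting (1, 3/2) gives ∇h = (0, 0), so (1, 3/2) is indeed a critical point.
The Hessian of h is constant: H = [[-6, 2], [2, 0]].
det(H) = (-6)·0 − 2² = -4.
Since det(H) < 0, H is indefinite and the critical point is a saddle point.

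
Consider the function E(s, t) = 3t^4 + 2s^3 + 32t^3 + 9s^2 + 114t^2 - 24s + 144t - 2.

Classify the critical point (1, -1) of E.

local minimum

The mixed partial ∂²E/∂s∂t is 0, so the Hessian at any point is diag(E_ss, E_tt) = diag(6(2s + 3), 12(3t^2 + 16t + 19)).
At (1, -1): H = diag(30, 72).
Both eigenvalues are positive, so H is positive definite: a local minimum.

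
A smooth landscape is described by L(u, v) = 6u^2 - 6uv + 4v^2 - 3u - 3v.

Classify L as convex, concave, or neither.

convex

L is quadratic, so its Hessian is the constant matrix H = [[12, -6], [-6, 8]].
det(H) = 60, tr(H) = 20.
det(H) > 0 and tr(H) > 0, so H is positive definite everywhere: convex.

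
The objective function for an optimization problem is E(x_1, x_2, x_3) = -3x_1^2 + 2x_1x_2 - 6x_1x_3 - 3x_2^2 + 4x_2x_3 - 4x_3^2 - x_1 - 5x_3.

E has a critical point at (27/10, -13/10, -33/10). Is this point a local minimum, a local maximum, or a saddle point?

local maximum

The Hessian is constant: H = [[-6, 2, -6], [2, -6, 4], [-6, 4, -8]].
Leading principal minors: Δ₁ = -6, Δ₂ = 32, Δ₃ = -40.
The minors alternate sign starting negative (−, +, −), so H is negative definite: a local maximum.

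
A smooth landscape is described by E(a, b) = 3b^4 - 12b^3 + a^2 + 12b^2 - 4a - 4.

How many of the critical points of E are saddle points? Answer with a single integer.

1

E separates as a function of a plus a function of b, so ∇E=0 decouples.
∂E/∂a = 2(a - 2) = 0 at a ∈ {2}; ∂E/∂b = 12b(b - 2)(b - 1) = 0 at b ∈ {0, 1, 2}.
The Hessian is diagonal: diag(E_aa, E_bb). Second derivatives: E_aa(2)=2; E_bb(0)=24, E_bb(1)=-12, E_bb(2)=24.
Saddle points occur where the two diagonal entries have opposite signs: (2, 1). Count: 1.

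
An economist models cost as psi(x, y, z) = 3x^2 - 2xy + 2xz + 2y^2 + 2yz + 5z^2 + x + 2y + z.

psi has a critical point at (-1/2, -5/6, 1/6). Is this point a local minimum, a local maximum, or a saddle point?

local minimum

The Hessian is constant: H = [[6, -2, 2], [-2, 4, 2], [2, 2, 10]].
Leading principal minors: Δ₁ = 6, Δ₂ = 20, Δ₃ = 144.
All leading minors are positive, so H is positive definite: a local minimum.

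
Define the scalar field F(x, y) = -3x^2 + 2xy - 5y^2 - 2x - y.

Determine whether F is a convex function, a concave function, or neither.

F is quadratic, so its Hessian is the constant matrix H = [[-6, 2], [2, -10]].
det(H) = 56, tr(H) = -16.
det(H) > 0 and tr(H) < 0, so H is negative definite everywhere: concave.

concave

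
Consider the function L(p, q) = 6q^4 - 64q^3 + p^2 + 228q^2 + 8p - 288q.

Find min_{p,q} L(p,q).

L(p,q) separates as A(p) + B(q), so its minimum is min A + min B.
A'(p) = 2p + 8 vanishes at p ∈ {-4}; B'(q) = 24(q - 4)(q - 3)(q - 1) vanishes at q ∈ {1, 3, 4}.
Local minima of A (where A''>0): A(-4)=-16. Local minima of B: B(1)=-118, B(4)=-64.
So the global minimum of L is A(-4) + B(1) = -16 − 118 = -134, attained at (-4, 1).

-134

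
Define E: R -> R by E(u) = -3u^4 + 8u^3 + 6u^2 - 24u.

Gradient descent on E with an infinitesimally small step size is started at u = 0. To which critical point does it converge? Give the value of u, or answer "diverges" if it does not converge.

1

E'(u) = -12(u - 2)(u - 1)(u + 1), so E'(0) = -24.
Gradient descent moves in the -E' direction, i.e. u is increasing.
The nearest critical point in that direction is u = 1, where E'' = 24 > 0 (a local minimum). The iterate converges there.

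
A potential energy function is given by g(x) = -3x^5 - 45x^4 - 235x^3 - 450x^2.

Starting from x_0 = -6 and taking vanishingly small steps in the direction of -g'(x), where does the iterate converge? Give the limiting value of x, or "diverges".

-5

g'(x) = -15x(x + 3)(x + 4)(x + 5), so g'(-6) = -540.
Gradient descent moves in the -g' direction, i.e. x is increasing.
The nearest critical point in that direction is x = -5, where g'' = 150 > 0 (a local minimum). The iterate converges there.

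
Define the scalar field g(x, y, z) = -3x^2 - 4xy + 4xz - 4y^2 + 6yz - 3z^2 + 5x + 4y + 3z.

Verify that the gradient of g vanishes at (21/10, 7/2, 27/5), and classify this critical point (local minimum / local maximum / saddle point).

∇g = (-6x - 4y + 4z + 5, -4x - 8y + 6z + 4, 4x + 6y - 6z + 3); substituting (21/10, 7/2, 27/5) gives ∇g = (0, 0, 0), so (21/10, 7/2, 27/5) is indeed a critical point.
The Hessian is constant: H = [[-6, -4, 4], [-4, -8, 6], [4, 6, -6]].
Leading principal minors: Δ₁ = -6, Δ₂ = 32, Δ₃ = -40.
The minors alternate sign starting negative (−, +, −), so H is negative definite: a local maximum.

local maximum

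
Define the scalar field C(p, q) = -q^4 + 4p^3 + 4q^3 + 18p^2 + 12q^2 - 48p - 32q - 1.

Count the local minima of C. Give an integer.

C separates as a function of p plus a function of q, so ∇C=0 decouples.
∂C/∂p = 12(p - 1)(p + 4) = 0 at p ∈ {-4, 1}; ∂C/∂q = -4(q - 4)(q - 1)(q + 2) = 0 at q ∈ {-2, 1, 4}.
The Hessian is diagonal: diag(C_pp, C_qq). Second derivatives: C_pp(-4)=-60, C_pp(1)=60; C_qq(-2)=-72, C_qq(1)=36, C_qq(4)=-72.
Local minima occur where both diagonal entries positive: (1, 1). Count: 1.

1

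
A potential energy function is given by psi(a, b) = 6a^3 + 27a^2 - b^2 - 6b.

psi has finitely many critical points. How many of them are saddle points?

psi separates as a function of a plus a function of b, so ∇psi=0 decouples.
∂psi/∂a = 18a(a + 3) = 0 at a ∈ {-3, 0}; ∂psi/∂b = -2(b + 3) = 0 at b ∈ {-3}.
The Hessian is diagonal: diag(psi_aa, psi_bb). Second derivatives: psi_aa(-3)=-54, psi_aa(0)=54; psi_bb(-3)=-2.
Saddle points occur where the two diagonal entries have opposite signs: (0, -3). Count: 1.

1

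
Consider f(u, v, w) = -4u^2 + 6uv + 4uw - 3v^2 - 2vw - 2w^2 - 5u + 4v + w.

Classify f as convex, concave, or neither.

concave

f is quadratic, so its Hessian is the constant matrix H = [[-8, 6, 4], [6, -6, -2], [4, -2, -4]].
Leading principal minors: -8, 12, -16.
Signs alternate −, +, − ⇒ H ≺ 0 ⇒ concave.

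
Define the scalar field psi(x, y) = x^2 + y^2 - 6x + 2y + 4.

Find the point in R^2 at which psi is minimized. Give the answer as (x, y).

(3, -1)

psi(x,y) separates as P(x) + Q(y) + 4, so its minimum is min P + min Q + 4.
P'(x) = 2x - 6 vanishes at x ∈ {3}; Q'(y) = 2y + 2 vanishes at y ∈ {-1}.
Local minima of P (where P''>0): P(3)=-9. Local minima of Q: Q(-1)=-1.
So the global minimum of psi is P(3) + Q(-1) + 4 = -9 − 1 + 4 = -6, attained at (3, -1).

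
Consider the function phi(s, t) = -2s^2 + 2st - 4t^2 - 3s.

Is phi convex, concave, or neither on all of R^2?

phi is quadratic, so its Hessian is the constant matrix H = [[-4, 2], [2, -8]].
det(H) = 28, tr(H) = -12.
det(H) > 0 and tr(H) < 0, so H is negative definite everywhere: concave.

concave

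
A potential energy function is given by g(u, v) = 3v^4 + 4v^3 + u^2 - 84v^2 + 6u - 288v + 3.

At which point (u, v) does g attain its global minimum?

(-3, 4)

g(u,v) separates as P(u) + Q(v) + 3, so its minimum is min P + min Q + 3.
P'(u) = 2u + 6 vanishes at u ∈ {-3}; Q'(v) = 12(v - 4)(v + 2)(v + 3) vanishes at v ∈ {-3, -2, 4}.
Local minima of P (where P''>0): P(-3)=-9. Local minima of Q: Q(-3)=243, Q(4)=-1472.
So the global minimum of g is P(-3) + Q(4) + 3 = -9 − 1472 + 3 = -1478, attained at (-3, 4).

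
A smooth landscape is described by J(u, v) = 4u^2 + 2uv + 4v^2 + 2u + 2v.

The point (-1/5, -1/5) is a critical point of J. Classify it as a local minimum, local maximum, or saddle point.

The Hessian of J is constant: H = [[8, 2], [2, 8]].
det(H) = 8·8 − 2² = 60.
det(H) > 0 and tr(H) = 16 > 0, so H is positive definite and the point is a local minimum.

local minimum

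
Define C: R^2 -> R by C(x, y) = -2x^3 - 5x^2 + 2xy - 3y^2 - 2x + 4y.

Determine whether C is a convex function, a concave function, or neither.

neither

The term -2x^3 is cubic, so the Hessian is not constant.
∂²C/∂x² = -12x - 10, which takes both signs as x varies (negative for sufficiently large x). A diagonal entry of the Hessian changing sign means the Hessian is neither positive- nor negative-semidefinite on all of R^2.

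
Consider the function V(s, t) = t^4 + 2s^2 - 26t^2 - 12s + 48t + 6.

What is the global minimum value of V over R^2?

-364

V(s,t) separates as P(s) + Q(t) + 6, so its minimum is min P + min Q + 6.
P'(s) = 4s - 12 vanishes at s ∈ {3}; Q'(t) = 4(t - 3)(t - 1)(t + 4) vanishes at t ∈ {-4, 1, 3}.
Local minima of P (where P''>0): P(3)=-18. Local minima of Q: Q(-4)=-352, Q(3)=-9.
So the global minimum of V is P(3) + Q(-4) + 6 = -18 − 352 + 6 = -364, attained at (3, -4).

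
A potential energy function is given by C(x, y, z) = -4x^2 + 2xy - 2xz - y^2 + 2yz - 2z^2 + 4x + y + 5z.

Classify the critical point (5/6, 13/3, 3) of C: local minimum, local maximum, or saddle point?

The Hessian is constant: H = [[-8, 2, -2], [2, -2, 2], [-2, 2, -4]].
Leading principal minors: Δ₁ = -8, Δ₂ = 12, Δ₃ = -24.
The minors alternate sign starting negative (−, +, −), so H is negative definite: a local maximum.

local maximum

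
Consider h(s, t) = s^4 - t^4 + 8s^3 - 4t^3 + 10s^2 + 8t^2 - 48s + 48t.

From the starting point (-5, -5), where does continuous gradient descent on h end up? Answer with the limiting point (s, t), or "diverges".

h is separable, so gradient descent decouples: s follows -∂h/∂s, t follows -∂h/∂t.
∂h/∂s = 4(s - 1)(s + 3)(s + 4); at s=-5 this is -48, so s increases.
∂h/∂t = -4(t - 2)(t + 2)(t + 3); at t=-5 this is 168, so t decreases.
The t-coordinate has no critical point in that direction and runs off to infinity.

diverges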